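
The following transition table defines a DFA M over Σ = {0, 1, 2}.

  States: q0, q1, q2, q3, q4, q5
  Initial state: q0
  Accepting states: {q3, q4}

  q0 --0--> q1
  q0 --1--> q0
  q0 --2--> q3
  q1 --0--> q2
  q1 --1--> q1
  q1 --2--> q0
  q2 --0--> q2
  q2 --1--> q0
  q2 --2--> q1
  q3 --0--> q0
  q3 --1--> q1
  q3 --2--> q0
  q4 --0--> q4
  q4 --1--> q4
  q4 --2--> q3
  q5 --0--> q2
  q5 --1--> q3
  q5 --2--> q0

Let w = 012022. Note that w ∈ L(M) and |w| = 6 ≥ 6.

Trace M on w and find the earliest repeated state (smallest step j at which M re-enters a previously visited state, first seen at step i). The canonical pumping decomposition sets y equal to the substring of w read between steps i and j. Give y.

1

Run of M on w = 0 1 2 0 2 2:
  step 0: q0  (start)
  step 1: q1  (read 0: q0→q1)
  step 2: q1  (read 1: q1→q1)   ← first repeat (q1 seen earlier)
  step 3: q0  (read 2: q1→q0)
  step 4: q1  (read 0: q0→q1)
  step 5: q0  (read 2: q1→q0)
  step 6: q3  (read 2: q0→q3)

So i = 1, j = 2, giving x = w[0:1] = 0, y = w[1:2] = 1, z = w[2:6] = 2022.
Check: |xy| = 2 ≤ 6 and |y| = 1 ≥ 1. Reading y takes M from q1 back to q1, so every xyⁱz is accepted.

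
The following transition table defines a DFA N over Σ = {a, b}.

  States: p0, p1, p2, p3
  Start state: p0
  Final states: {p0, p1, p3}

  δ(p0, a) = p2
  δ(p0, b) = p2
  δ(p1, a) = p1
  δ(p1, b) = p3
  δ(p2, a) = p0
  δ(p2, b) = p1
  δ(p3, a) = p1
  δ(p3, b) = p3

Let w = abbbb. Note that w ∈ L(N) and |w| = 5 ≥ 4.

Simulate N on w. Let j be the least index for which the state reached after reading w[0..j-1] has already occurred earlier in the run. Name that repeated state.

p3

Run of N on w = a b b b b:
  step 0: p0  (start)
  step 1: p2  (read a: p0→p2)
  step 2: p1  (read b: p2→p1)
  step 3: p3  (read b: p1→p3)
  step 4: p3  (read b: p3→p3)   ← first repeat (p3 seen earlier)
  step 5: p3  (read b: p3→p3)

The earliest repeat is at step j = 4: N is in p3, which it already visited at step i = 3.
With |Q| = 4, pigeonhole forces a state repeat no later than step 4; the substring read between the first and second visits to that state can be pumped.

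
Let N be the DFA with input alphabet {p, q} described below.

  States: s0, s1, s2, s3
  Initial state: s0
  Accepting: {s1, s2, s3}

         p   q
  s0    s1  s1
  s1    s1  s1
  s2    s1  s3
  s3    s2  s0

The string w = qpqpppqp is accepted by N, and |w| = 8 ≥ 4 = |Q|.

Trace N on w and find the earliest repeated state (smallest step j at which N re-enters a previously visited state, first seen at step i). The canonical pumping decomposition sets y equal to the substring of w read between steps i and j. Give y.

p

Run of N on w = q p q p p p q p:
  step 0: s0  (start)
  step 1: s1  (read q: s0→s1)
  step 2: s1  (read p: s1→s1)   ← first repeat (s1 seen earlier)
  step 3: s1  (read q: s1→s1)
  step 4: s1  (read p: s1→s1)
  step 5: s1  (read p: s1→s1)
  step 6: s1  (read p: s1→s1)
  step 7: s1  (read q: s1→s1)
  step 8: s1  (read p: s1→s1)

So i = 1, j = 2, giving x = w[0:1] = q, y = w[1:2] = p, z = w[2:8] = qpppqp.
Check: |xy| = 2 ≤ 4 and |y| = 1 ≥ 1. Reading y takes N from s1 back to s1, so every xyⁱz is accepted.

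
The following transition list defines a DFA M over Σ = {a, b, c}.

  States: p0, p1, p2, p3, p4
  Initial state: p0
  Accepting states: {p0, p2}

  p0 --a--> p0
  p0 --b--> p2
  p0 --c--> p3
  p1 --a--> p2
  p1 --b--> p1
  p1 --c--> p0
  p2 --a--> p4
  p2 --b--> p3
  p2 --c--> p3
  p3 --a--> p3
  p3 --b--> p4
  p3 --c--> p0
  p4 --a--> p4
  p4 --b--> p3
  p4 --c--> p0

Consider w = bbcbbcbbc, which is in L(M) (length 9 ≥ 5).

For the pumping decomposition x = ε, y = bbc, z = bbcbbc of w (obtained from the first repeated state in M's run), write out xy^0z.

bbcbbc

xy⁰z = xz = ε·bbcbbc = bbcbbc.
Reading y = bbc takes M from p0 back to p0, so after x the machine is still in p0, and z then leads to the accepting state p0. Hence bbcbbc ∈ L(M).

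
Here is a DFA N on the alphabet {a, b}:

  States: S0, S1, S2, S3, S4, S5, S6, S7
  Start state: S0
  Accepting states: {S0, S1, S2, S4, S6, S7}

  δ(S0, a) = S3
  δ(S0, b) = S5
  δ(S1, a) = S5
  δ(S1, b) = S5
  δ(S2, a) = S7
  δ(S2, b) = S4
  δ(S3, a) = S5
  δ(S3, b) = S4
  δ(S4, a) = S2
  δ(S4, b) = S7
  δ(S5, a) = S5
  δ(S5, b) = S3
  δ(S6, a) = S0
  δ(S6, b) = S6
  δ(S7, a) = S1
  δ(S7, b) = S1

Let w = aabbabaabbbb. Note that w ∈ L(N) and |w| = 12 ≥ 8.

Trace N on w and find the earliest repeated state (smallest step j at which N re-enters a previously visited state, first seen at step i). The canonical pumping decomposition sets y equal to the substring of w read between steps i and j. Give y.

State sequence: S0 -a-> S3 -a-> S5 -b-> S3 -b-> S4 -a-> S2 -b-> S4 -a-> S2 -a-> S7 -b-> S1 -b-> S5 -b-> S3 -b-> S4
First repeat at step 3: S3 was already visited.

So i = 1, j = 3, giving x = w[0:1] = a, y = w[1:3] = ab, z = w[3:12] = babaabbbb.
Check: |xy| = 3 ≤ 8 and |y| = 2 ≥ 1. Reading y takes N from S3 back to S3, so every xyⁱz is accepted.
With |Q| = 8, pigeonhole forces a state repeat no later than step 8; the substring read between the first and second visits to that state can be pumped.

ab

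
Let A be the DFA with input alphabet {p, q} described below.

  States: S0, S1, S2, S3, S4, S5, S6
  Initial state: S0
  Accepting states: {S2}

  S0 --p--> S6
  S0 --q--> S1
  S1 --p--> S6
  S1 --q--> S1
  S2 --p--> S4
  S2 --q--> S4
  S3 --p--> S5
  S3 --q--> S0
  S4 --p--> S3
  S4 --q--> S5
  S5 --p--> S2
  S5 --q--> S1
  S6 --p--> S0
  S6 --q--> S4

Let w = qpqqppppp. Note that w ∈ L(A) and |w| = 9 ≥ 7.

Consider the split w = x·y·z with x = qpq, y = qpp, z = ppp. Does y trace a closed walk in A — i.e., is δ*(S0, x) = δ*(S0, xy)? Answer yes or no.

Run of A on the first 6 characters of w = q p q q p p:
  step 0: S0  (start)
  step 1: S1  (read q: S0→S1)
  step 2: S6  (read p: S1→S6)
  step 3: S4  (read q: S6→S4)
  step 4: S5  (read q: S4→S5)
  step 5: S2  (read p: S5→S2)
  step 6: S4  (read p: S2→S4)

After x (step 3): S4. After xy (step 6): S4.
They match, so y = qpp drives A around a cycle from S4 back to itself; pumping y any number of times keeps A in S4 before reading z, and xyⁱz ∈ L(A) for every i ≥ 0.

yes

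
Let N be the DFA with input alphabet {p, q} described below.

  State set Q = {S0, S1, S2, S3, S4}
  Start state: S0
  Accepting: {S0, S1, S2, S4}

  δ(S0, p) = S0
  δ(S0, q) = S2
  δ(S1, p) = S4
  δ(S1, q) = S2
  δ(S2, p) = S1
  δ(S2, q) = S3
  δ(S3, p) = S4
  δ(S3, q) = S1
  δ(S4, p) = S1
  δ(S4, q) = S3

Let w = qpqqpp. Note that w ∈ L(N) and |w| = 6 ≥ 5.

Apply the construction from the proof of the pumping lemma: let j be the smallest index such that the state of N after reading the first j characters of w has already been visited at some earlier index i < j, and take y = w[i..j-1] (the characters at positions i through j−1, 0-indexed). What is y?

pq

Run of N on w = q p q q p p:
  step 0: S0  (start)
  step 1: S2  (read q: S0→S2)
  step 2: S1  (read p: S2→S1)
  step 3: S2  (read q: S1→S2)   ← first repeat (S2 seen earlier)
  step 4: S3  (read q: S2→S3)
  step 5: S4  (read p: S3→S4)
  step 6: S1  (read p: S4→S1)

So i = 1, j = 3, giving x = w[0:1] = q, y = w[1:3] = pq, z = w[3:6] = qpp.
Check: |xy| = 3 ≤ 5 and |y| = 2 ≥ 1. Reading y takes N from S2 back to S2, so every xyⁱz is accepted.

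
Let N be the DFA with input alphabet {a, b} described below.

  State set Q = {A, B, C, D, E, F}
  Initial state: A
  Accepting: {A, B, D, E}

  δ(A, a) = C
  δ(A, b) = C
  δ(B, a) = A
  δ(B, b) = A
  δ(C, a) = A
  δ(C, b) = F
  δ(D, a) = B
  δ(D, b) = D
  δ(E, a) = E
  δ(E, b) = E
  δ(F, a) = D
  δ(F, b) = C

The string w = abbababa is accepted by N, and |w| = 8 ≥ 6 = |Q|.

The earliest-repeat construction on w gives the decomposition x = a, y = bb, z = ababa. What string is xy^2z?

abbbbababa

xy^2z = a·bb·bb·ababa = abbbbababa.
Reading y = bb takes N from C back to C, so after x·y·y the machine is still in C, and z then leads to the accepting state A. Hence abbbbababa ∈ L(N).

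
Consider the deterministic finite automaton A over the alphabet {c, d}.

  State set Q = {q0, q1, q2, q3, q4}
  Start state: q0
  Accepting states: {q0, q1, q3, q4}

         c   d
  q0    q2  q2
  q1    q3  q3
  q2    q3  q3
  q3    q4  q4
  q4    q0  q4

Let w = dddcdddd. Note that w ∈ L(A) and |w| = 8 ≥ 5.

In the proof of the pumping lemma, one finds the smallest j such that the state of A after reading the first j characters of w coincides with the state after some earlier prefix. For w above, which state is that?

q0

Run of A on w = d d d c d d d d:
  step 0: q0  (start)
  step 1: q2  (read d: q0→q2)
  step 2: q3  (read d: q2→q3)
  step 3: q4  (read d: q3→q4)
  step 4: q0  (read c: q4→q0)   ← first repeat (q0 seen earlier)
  step 5: q2  (read d: q0→q2)
  step 6: q3  (read d: q2→q3)
  step 7: q4  (read d: q3→q4)
  step 8: q4  (read d: q4→q4)

The earliest repeat is at step j = 4: A is in q0, which it already visited at step i = 0.
With |Q| = 5, pigeonhole forces a state repeat no later than step 5; the substring read between the first and second visits to that state can be pumped.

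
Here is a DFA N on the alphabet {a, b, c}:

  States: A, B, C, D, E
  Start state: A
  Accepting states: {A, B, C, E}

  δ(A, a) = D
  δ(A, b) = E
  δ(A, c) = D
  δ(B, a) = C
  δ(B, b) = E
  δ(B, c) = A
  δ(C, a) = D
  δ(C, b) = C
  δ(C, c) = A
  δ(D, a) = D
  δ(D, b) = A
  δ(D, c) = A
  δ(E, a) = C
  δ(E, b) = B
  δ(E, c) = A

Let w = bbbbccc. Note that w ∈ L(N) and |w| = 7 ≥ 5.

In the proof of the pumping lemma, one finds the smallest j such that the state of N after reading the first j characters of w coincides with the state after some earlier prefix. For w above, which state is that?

State sequence: A -b-> E -b-> B -b-> E -b-> B -c-> A -c-> D -c-> A
First repeat at step 3: E was already visited.

The earliest repeat is at step j = 3: N is in E, which it already visited at step i = 1.
With |Q| = 5, pigeonhole forces a state repeat no later than step 5; the substring read between the first and second visits to that state can be pumped.

E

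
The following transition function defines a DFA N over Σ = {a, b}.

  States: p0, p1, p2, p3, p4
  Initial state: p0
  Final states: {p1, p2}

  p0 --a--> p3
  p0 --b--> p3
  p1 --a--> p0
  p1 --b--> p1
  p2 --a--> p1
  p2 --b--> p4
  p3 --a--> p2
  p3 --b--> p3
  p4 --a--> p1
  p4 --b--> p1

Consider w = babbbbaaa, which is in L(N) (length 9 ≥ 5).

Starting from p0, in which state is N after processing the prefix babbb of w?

p1

Run of N on the first 5 characters of w = b a b b b:
  step 0: p0  (start)
  step 1: p3  (read b: p0→p3)
  step 2: p2  (read a: p3→p2)
  step 3: p4  (read b: p2→p4)
  step 4: p1  (read b: p4→p1)
  step 5: p1  (read b: p1→p1)

After reading 5 characters, N is in state p1.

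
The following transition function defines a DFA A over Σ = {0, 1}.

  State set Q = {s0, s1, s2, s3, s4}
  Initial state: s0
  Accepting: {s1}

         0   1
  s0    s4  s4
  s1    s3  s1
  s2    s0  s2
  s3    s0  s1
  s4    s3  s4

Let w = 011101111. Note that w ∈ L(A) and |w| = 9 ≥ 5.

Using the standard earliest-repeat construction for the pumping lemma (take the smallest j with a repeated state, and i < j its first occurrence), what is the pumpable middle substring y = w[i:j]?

State sequence: s0 -0-> s4 -1-> s4 -1-> s4 -1-> s4 -0-> s3 -1-> s1 -1-> s1 -1-> s1 -1-> s1
First repeat at step 2: s4 was already visited.

So i = 1, j = 2, giving x = w[0:1] = 0, y = w[1:2] = 1, z = w[2:9] = 1101111.
Check: |xy| = 2 ≤ 5 and |y| = 1 ≥ 1. Reading y takes A from s4 back to s4, so every xyⁱz is accepted.

1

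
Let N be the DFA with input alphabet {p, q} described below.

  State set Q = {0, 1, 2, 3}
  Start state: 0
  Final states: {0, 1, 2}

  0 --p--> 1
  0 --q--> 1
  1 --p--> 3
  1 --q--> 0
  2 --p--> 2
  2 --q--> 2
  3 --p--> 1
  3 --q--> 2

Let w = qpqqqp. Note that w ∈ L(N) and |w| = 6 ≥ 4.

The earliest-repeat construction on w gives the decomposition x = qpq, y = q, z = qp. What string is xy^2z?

xy^2z = qpq·q·q·qp = qpqqqqp.
Reading y = q takes N from 2 back to 2, so after x·y·y the machine is still in 2, and z then leads to the accepting state 2. Hence qpqqqqp ∈ L(N).

qpqqqqp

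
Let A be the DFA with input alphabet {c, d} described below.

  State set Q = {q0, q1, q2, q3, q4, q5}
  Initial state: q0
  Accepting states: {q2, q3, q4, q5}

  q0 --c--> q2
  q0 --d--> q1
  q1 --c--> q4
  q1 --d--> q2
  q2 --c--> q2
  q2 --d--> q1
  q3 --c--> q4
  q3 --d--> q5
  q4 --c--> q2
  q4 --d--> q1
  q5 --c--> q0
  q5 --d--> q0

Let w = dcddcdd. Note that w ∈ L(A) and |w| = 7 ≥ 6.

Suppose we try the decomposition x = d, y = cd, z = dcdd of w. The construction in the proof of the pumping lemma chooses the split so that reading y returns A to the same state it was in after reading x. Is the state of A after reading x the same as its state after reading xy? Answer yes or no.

yes

State sequence: q0 -d-> q1 -c-> q4 -d-> q1

After x (step 1): q1. After xy (step 3): q1.
They match, so y = cd drives A around a cycle from q1 back to itself; pumping y any number of times keeps A in q1 before reading z, and xyⁱz ∈ L(A) for every i ≥ 0.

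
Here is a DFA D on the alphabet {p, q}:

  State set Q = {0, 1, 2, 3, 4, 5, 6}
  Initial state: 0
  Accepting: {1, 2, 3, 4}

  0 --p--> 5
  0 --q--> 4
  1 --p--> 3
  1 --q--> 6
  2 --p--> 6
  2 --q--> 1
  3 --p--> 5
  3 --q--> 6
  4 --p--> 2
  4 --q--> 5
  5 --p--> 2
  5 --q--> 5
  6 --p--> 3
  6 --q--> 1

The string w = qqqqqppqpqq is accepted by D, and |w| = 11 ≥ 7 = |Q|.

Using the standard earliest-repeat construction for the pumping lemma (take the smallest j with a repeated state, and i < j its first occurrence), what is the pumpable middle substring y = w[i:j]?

q

State sequence: 0 -q-> 4 -q-> 5 -q-> 5 -q-> 5 -q-> 5 -p-> 2 -p-> 6 -q-> 1 -p-> 3 -q-> 6 -q-> 1
First repeat at step 3: 5 was already visited.

So i = 2, j = 3, giving x = w[0:2] = qq, y = w[2:3] = q, z = w[3:11] = qqppqpqq.
Check: |xy| = 3 ≤ 7 and |y| = 1 ≥ 1. Reading y takes D from 5 back to 5, so every xyⁱz is accepted.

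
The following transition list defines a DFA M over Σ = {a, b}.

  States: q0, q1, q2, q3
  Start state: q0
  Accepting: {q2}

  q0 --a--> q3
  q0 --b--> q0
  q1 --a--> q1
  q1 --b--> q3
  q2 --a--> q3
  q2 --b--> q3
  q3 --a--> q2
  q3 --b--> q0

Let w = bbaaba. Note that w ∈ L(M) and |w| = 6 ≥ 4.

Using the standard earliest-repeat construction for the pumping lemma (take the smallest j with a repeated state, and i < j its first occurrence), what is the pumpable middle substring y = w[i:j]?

Run of M on w = b b a a b a:
  step 0: q0  (start)
  step 1: q0  (read b: q0→q0)   ← first repeat (q0 seen earlier)
  step 2: q0  (read b: q0→q0)
  step 3: q3  (read a: q0→q3)
  step 4: q2  (read a: q3→q2)
  step 5: q3  (read b: q2→q3)
  step 6: q2  (read a: q3→q2)

So i = 0, j = 1, giving x = w[0:0] = ε, y = w[0:1] = b, z = w[1:6] = baaba.
Check: |xy| = 1 ≤ 4 and |y| = 1 ≥ 1. Reading y takes M from q0 back to q0, so every xyⁱz is accepted.
Pumping length from the standard proof: p = 4 (the number of states). The repeated state found above gives |xy| = j ≤ 4 and |y| = j − i ≥ 1.

b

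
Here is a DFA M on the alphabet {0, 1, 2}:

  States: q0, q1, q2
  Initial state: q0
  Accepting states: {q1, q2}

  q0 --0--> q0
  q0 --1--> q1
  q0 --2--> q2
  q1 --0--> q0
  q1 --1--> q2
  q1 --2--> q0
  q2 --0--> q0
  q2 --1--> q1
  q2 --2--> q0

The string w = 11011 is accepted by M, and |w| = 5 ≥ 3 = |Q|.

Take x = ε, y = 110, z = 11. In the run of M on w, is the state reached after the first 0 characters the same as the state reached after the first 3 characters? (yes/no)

yes

Run of M on the first 3 characters of w = 1 1 0:
  step 0: q0  (start)
  step 1: q1  (read 1: q0→q1)
  step 2: q2  (read 1: q1→q2)
  step 3: q0  (read 0: q2→q0)

After x (step 0): q0. After xy (step 3): q0.
They match, so y = 110 drives M around a cycle from q0 back to itself; pumping y any number of times keeps M in q0 before reading z, and xyⁱz ∈ L(M) for every i ≥ 0.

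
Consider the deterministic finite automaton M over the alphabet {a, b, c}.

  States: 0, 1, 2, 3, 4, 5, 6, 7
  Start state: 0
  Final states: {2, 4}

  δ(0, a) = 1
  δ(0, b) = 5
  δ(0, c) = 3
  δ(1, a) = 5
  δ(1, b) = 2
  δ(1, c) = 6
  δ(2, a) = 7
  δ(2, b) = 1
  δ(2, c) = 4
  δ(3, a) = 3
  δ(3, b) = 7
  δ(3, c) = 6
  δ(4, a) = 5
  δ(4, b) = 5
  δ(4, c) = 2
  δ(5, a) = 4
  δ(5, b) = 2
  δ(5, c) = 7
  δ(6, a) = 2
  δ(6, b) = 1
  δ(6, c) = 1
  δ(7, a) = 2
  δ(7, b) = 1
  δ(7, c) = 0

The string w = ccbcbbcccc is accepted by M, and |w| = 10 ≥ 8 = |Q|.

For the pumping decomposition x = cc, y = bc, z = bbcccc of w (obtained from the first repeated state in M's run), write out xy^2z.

ccbcbcbbcccc

xy^2z = cc·bc·bc·bbcccc = ccbcbcbbcccc.
Reading y = bc takes M from 6 back to 6, so after x·y·y the machine is still in 6, and z then leads to the accepting state 2. Hence ccbcbcbbcccc ∈ L(M).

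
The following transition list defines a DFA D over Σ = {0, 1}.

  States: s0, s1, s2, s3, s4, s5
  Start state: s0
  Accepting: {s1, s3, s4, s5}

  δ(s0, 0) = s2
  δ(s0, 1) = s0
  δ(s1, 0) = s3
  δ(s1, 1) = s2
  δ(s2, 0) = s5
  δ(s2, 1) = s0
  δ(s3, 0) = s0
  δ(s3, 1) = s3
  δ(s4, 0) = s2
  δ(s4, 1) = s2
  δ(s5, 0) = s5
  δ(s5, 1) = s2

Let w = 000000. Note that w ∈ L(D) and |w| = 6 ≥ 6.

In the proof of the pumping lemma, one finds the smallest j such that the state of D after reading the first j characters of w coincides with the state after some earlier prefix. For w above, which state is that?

Run of D on w = 0 0 0 0 0 0:
  step 0: s0  (start)
  step 1: s2  (read 0: s0→s2)
  step 2: s5  (read 0: s2→s5)
  step 3: s5  (read 0: s5→s5)   ← first repeat (s5 seen earlier)
  step 4: s5  (read 0: s5→s5)
  step 5: s5  (read 0: s5→s5)
  step 6: s5  (read 0: s5→s5)

The earliest repeat is at step j = 3: D is in s5, which it already visited at step i = 2.
With |Q| = 6, pigeonhole forces a state repeat no later than step 6; the substring read between the first and second visits to that state can be pumped.

s5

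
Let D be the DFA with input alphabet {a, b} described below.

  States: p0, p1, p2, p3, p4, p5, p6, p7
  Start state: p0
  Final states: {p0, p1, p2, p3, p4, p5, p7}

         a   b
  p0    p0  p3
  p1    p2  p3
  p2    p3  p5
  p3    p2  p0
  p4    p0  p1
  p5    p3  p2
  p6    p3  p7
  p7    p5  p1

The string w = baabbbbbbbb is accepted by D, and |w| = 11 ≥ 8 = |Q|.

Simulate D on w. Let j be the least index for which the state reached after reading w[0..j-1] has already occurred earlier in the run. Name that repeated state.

Run of D on w = b a a b b b b b b b b:
  step 0: p0  (start)
  step 1: p3  (read b: p0→p3)
  step 2: p2  (read a: p3→p2)
  step 3: p3  (read a: p2→p3)   ← first repeat (p3 seen earlier)
  step 4: p0  (read b: p3→p0)
  step 5: p3  (read b: p0→p3)
  step 6: p0  (read b: p3→p0)
  step 7: p3  (read b: p0→p3)
  step 8: p0  (read b: p3→p0)
  step 9: p3  (read b: p0→p3)
  step 10: p0  (read b: p3→p0)
  step 11: p3  (read b: p0→p3)

The earliest repeat is at step j = 3: D is in p3, which it already visited at step i = 1.
Since D has 8 states, any run of length ≥ 8 visits 8+1 states, so by pigeonhole some state repeats within the first 8 steps — that repeat gives the pumpable loop.

p3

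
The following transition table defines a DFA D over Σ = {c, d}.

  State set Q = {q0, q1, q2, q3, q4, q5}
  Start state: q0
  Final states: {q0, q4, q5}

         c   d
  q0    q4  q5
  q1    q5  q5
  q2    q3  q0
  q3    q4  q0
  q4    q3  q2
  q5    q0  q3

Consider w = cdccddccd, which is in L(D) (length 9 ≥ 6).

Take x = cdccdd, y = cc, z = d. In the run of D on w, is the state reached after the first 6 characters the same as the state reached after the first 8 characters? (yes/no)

no

State sequence: q0 -c-> q4 -d-> q2 -c-> q3 -c-> q4 -d-> q2 -d-> q0 -c-> q4 -c-> q3

After x (step 6): q0. After xy (step 8): q3.
They differ (q0 ≠ q3), so y is not a cycle from the state after x; this split is not the one the pumping-lemma construction produces, and pumping y need not keep the string in L(D).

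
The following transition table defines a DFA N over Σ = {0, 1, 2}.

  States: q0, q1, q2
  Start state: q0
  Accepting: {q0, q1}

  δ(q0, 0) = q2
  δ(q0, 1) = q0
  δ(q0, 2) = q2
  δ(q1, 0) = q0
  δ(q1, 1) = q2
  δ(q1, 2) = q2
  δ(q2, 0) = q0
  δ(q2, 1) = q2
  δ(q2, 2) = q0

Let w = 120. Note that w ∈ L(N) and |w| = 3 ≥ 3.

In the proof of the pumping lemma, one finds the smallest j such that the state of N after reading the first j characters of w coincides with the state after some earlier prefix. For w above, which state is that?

q0

Run of N on w = 1 2 0:
  step 0: q0  (start)
  step 1: q0  (read 1: q0→q0)   ← first repeat (q0 seen earlier)
  step 2: q2  (read 2: q0→q2)
  step 3: q0  (read 0: q2→q0)

The earliest repeat is at step j = 1: N is in q0, which it already visited at step i = 0.
With |Q| = 3, pigeonhole forces a state repeat no later than step 3; the substring read between the first and second visits to that state can be pumped.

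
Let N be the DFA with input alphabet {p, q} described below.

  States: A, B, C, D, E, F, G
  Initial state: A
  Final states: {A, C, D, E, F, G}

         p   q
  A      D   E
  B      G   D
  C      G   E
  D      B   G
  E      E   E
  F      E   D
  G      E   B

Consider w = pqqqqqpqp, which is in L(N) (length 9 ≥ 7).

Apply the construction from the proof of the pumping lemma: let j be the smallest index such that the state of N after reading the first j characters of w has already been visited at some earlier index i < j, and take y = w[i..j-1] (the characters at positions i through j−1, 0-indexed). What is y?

qqq

Run of N on w = p q q q q q p q p:
  step 0: A  (start)
  step 1: D  (read p: A→D)
  step 2: G  (read q: D→G)
  step 3: B  (read q: G→B)
  step 4: D  (read q: B→D)   ← first repeat (D seen earlier)
  step 5: G  (read q: D→G)
  step 6: B  (read q: G→B)
  step 7: G  (read p: B→G)
  step 8: B  (read q: G→B)
  step 9: G  (read p: B→G)

So i = 1, j = 4, giving x = w[0:1] = p, y = w[1:4] = qqq, z = w[4:9] = qqpqp.
Check: |xy| = 4 ≤ 7 and |y| = 3 ≥ 1. Reading y takes N from D back to D, so every xyⁱz is accepted.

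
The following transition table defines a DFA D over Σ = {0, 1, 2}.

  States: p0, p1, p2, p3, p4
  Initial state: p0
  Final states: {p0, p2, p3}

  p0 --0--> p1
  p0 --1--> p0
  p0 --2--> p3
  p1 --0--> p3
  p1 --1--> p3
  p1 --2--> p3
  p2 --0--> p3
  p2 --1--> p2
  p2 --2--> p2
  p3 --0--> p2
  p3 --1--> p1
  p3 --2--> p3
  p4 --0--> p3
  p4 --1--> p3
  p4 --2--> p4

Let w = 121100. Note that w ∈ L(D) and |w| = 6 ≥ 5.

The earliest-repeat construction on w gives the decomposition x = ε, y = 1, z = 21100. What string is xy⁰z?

21100

xy⁰z = xz = ε·21100 = 21100.
Reading y = 1 takes D from p0 back to p0, so after x the machine is still in p0, and z then leads to the accepting state p3. Hence 21100 ∈ L(D).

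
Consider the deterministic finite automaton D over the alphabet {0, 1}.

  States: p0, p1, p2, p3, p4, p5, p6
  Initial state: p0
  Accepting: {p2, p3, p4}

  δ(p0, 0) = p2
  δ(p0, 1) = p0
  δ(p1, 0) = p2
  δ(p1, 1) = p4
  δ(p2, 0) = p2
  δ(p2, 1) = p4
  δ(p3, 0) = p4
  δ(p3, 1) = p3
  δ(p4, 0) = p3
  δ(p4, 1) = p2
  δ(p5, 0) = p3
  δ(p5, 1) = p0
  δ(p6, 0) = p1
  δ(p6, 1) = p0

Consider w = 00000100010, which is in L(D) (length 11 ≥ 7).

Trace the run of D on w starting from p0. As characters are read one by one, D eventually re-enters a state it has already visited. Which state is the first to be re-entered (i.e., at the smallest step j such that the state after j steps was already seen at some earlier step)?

p2

State sequence: p0 -0-> p2 -0-> p2 -0-> p2 -0-> p2 -0-> p2 -1-> p4 -0-> p3 -0-> p4 -0-> p3 -1-> p3 -0-> p4
First repeat at step 2: p2 was already visited.

The earliest repeat is at step j = 2: D is in p2, which it already visited at step i = 1.
The DFA has 7 states, so the proof of the pumping lemma guarantees a repeated state among the first 7+1 visited; the segment between the two visits is the pumpable y.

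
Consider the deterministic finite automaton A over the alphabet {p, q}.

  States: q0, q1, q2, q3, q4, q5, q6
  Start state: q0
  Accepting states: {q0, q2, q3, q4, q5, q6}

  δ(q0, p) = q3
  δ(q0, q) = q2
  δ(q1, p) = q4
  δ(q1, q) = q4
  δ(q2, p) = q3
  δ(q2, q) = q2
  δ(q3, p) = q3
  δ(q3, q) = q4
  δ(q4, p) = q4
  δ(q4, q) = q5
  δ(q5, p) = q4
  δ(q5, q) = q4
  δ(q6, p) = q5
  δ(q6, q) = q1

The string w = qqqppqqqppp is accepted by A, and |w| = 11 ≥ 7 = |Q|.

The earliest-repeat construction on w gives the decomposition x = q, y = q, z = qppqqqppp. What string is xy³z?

xy^3z = q·q·q·q·qppqqqppp = qqqqqppqqqppp.
Reading y = q takes A from q2 back to q2, so after x·y·y·y the machine is still in q2, and z then leads to the accepting state q4. Hence qqqqqppqqqppp ∈ L(A).

qqqqqppqqqppp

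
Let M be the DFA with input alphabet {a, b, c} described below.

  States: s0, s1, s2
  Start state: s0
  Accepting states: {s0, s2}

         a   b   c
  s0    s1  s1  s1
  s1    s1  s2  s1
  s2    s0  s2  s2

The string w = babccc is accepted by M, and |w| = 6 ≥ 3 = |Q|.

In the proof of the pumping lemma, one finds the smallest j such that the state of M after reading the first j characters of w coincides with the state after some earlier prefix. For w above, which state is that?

State sequence: s0 -b-> s1 -a-> s1 -b-> s2 -c-> s2 -c-> s2 -c-> s2
First repeat at step 2: s1 was already visited.

The earliest repeat is at step j = 2: M is in s1, which it already visited at step i = 1.
The DFA has 3 states, so the proof of the pumping lemma guarantees a repeated state among the first 3+1 visited; the segment between the two visits is the pumpable y.

s1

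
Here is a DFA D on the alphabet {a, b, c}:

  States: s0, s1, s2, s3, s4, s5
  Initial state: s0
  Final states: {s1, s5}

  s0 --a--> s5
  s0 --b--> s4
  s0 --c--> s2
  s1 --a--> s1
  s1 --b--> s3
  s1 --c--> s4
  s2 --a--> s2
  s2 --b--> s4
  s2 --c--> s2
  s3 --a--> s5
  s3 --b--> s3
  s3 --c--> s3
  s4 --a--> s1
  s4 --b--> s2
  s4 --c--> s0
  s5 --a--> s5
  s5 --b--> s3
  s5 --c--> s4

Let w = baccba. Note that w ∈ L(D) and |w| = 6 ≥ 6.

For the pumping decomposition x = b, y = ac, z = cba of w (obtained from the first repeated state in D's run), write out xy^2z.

xy^2z = b·ac·ac·cba = bacaccba.
Reading y = ac takes D from s4 back to s4, so after x·y·y the machine is still in s4, and z then leads to the accepting state s1. Hence bacaccba ∈ L(D).

bacaccba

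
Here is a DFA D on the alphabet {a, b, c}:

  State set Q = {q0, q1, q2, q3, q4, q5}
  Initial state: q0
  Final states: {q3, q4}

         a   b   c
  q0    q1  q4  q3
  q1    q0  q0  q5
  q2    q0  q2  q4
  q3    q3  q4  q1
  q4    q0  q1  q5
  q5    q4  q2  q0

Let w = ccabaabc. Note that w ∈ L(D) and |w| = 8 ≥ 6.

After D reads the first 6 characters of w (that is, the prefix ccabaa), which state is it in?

State sequence: q0 -c-> q3 -c-> q1 -a-> q0 -b-> q4 -a-> q0 -a-> q1

After reading 6 characters, D is in state q1.
(This kind of state-tracing is the core of the pumping-lemma construction: with 6 states, pigeonhole forces a repeat within the first 6 steps.)

q1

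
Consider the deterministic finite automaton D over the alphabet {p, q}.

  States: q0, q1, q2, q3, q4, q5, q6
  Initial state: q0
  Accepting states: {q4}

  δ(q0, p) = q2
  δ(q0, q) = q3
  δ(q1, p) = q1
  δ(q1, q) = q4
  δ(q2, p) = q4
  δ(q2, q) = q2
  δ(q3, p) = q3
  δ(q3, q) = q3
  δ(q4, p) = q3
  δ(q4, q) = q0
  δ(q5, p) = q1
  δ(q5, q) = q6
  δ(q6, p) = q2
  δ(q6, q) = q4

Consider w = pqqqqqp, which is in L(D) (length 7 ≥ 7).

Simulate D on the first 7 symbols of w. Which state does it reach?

q4

Run of D on the first 7 characters of w = p q q q q q p:
  step 0: q0  (start)
  step 1: q2  (read p: q0→q2)
  step 2: q2  (read q: q2→q2)
  step 3: q2  (read q: q2→q2)
  step 4: q2  (read q: q2→q2)
  step 5: q2  (read q: q2→q2)
  step 6: q2  (read q: q2→q2)
  step 7: q4  (read p: q2→q4)

After reading 7 characters, D is in state q4.
(This kind of state-tracing is the core of the pumping-lemma construction: with 7 states, pigeonhole forces a repeat within the first 7 steps.)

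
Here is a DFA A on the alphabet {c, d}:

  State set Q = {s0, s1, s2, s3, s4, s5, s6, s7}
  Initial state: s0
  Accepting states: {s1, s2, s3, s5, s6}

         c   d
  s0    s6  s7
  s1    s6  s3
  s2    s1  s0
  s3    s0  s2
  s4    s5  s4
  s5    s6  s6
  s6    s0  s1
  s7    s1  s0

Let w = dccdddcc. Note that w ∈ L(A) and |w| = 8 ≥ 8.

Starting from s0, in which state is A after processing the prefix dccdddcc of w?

State sequence: s0 -d-> s7 -c-> s1 -c-> s6 -d-> s1 -d-> s3 -d-> s2 -c-> s1 -c-> s6

After reading 8 characters, A is in state s6.
(This kind of state-tracing is the core of the pumping-lemma construction: with 8 states, pigeonhole forces a repeat within the first 8 steps.)

s6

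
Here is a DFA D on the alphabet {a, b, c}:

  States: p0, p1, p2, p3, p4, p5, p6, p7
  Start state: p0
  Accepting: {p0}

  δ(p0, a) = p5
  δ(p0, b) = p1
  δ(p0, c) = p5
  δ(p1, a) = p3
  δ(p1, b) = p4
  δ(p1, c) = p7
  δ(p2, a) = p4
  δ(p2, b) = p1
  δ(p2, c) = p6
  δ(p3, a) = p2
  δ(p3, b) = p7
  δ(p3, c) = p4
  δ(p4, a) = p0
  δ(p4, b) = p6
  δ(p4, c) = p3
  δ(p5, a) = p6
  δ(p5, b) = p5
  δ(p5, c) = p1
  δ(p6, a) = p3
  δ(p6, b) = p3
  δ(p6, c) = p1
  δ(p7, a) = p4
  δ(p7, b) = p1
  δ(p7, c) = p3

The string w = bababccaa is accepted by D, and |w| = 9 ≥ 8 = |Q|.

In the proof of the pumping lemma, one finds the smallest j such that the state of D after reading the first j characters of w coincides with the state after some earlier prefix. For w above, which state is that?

State sequence: p0 -b-> p1 -a-> p3 -b-> p7 -a-> p4 -b-> p6 -c-> p1 -c-> p7 -a-> p4 -a-> p0
First repeat at step 6: p1 was already visited.

The earliest repeat is at step j = 6: D is in p1, which it already visited at step i = 1.
Pumping length from the standard proof: p = 8 (the number of states). The repeated state found above gives |xy| = j ≤ 8 and |y| = j − i ≥ 1.

p1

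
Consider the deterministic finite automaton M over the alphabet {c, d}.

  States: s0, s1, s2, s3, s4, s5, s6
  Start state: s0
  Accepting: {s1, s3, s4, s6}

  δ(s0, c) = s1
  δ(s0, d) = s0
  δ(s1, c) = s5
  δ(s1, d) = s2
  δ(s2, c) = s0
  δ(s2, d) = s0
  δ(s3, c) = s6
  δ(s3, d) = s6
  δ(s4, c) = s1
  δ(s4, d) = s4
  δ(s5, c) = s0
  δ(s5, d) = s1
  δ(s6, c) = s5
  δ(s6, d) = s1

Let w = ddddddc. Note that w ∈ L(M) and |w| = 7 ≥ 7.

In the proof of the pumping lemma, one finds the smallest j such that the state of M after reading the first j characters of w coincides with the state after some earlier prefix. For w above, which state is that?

Run of M on w = d d d d d d c:
  step 0: s0  (start)
  step 1: s0  (read d: s0→s0)   ← first repeat (s0 seen earlier)
  step 2: s0  (read d: s0→s0)
  step 3: s0  (read d: s0→s0)
  step 4: s0  (read d: s0→s0)
  step 5: s0  (read d: s0→s0)
  step 6: s0  (read d: s0→s0)
  step 7: s1  (read c: s0→s1)

The earliest repeat is at step j = 1: M is in s0, which it already visited at step i = 0.

s0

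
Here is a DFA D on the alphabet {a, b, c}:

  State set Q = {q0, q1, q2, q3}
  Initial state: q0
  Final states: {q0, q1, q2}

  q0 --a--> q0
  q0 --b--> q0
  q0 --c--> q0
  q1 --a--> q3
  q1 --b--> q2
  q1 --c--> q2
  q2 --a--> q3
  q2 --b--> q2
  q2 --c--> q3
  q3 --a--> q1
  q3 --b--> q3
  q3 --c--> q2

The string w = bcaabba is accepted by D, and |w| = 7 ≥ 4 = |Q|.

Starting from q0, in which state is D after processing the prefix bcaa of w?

q0

State sequence: q0 -b-> q0 -c-> q0 -a-> q0 -a-> q0

After reading 4 characters, D is in state q0.
(This kind of state-tracing is the core of the pumping-lemma construction: with 4 states, pigeonhole forces a repeat within the first 4 steps.)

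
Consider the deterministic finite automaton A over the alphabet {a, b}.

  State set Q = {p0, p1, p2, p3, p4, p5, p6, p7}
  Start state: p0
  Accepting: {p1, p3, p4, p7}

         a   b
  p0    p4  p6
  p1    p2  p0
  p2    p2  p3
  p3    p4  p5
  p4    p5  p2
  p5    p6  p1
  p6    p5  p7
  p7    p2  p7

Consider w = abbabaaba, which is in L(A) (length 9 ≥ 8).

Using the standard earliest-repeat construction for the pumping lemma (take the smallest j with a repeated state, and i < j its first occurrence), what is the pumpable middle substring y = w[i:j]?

Run of A on w = a b b a b a a b a:
  step 0: p0  (start)
  step 1: p4  (read a: p0→p4)
  step 2: p2  (read b: p4→p2)
  step 3: p3  (read b: p2→p3)
  step 4: p4  (read a: p3→p4)   ← first repeat (p4 seen earlier)
  step 5: p2  (read b: p4→p2)
  step 6: p2  (read a: p2→p2)
  step 7: p2  (read a: p2→p2)
  step 8: p3  (read b: p2→p3)
  step 9: p4  (read a: p3→p4)

So i = 1, j = 4, giving x = w[0:1] = a, y = w[1:4] = bba, z = w[4:9] = baaba.
Check: |xy| = 4 ≤ 8 and |y| = 3 ≥ 1. Reading y takes A from p4 back to p4, so every xyⁱz is accepted.
Since A has 8 states, any run of length ≥ 8 visits 8+1 states, so by pigeonhole some state repeats within the first 8 steps — that repeat gives the pumpable loop.

bba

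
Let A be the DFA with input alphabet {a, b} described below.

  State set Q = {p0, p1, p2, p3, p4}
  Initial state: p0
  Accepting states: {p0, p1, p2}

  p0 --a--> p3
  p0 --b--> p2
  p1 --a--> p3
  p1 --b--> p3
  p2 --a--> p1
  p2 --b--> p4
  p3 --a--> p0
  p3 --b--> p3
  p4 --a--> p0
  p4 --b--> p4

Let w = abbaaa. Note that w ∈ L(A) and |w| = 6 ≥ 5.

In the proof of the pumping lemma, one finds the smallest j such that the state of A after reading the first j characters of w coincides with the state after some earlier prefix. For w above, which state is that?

p3

State sequence: p0 -a-> p3 -b-> p3 -b-> p3 -a-> p0 -a-> p3 -a-> p0
First repeat at step 2: p3 was already visited.

The earliest repeat is at step j = 2: A is in p3, which it already visited at step i = 1.
Since A has 5 states, any run of length ≥ 5 visits 5+1 states, so by pigeonhole some state repeats within the first 5 steps — that repeat gives the pumpable loop.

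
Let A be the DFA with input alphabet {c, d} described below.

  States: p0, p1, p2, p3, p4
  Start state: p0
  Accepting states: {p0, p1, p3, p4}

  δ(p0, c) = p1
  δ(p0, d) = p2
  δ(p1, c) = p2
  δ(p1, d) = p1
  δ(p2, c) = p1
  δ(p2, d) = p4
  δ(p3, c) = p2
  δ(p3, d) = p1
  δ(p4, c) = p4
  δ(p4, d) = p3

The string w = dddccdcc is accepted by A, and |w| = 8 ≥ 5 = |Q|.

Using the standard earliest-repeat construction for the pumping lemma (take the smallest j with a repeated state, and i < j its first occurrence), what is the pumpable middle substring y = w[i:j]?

Run of A on w = d d d c c d c c:
  step 0: p0  (start)
  step 1: p2  (read d: p0→p2)
  step 2: p4  (read d: p2→p4)
  step 3: p3  (read d: p4→p3)
  step 4: p2  (read c: p3→p2)   ← first repeat (p2 seen earlier)
  step 5: p1  (read c: p2→p1)
  step 6: p1  (read d: p1→p1)
  step 7: p2  (read c: p1→p2)
  step 8: p1  (read c: p2→p1)

So i = 1, j = 4, giving x = w[0:1] = d, y = w[1:4] = ddc, z = w[4:8] = cdcc.
Check: |xy| = 4 ≤ 5 and |y| = 3 ≥ 1. Reading y takes A from p2 back to p2, so every xyⁱz is accepted.
Since A has 5 states, any run of length ≥ 5 visits 5+1 states, so by pigeonhole some state repeats within the first 5 steps — that repeat gives the pumpable loop.

ddc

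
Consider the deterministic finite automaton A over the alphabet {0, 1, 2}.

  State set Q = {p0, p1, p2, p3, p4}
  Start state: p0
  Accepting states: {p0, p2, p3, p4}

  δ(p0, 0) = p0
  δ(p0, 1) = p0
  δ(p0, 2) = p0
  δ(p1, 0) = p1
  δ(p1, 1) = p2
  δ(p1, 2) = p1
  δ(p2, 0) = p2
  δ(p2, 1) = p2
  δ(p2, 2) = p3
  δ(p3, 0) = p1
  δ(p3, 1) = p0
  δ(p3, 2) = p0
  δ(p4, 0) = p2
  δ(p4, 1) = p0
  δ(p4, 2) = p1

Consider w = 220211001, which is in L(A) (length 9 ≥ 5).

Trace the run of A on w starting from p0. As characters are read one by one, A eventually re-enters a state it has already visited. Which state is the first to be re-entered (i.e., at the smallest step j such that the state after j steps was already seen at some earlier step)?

p0

Run of A on w = 2 2 0 2 1 1 0 0 1:
  step 0: p0  (start)
  step 1: p0  (read 2: p0→p0)   ← first repeat (p0 seen earlier)
  step 2: p0  (read 2: p0→p0)
  step 3: p0  (read 0: p0→p0)
  step 4: p0  (read 2: p0→p0)
  step 5: p0  (read 1: p0→p0)
  step 6: p0  (read 1: p0→p0)
  step 7: p0  (read 0: p0→p0)
  step 8: p0  (read 0: p0→p0)
  step 9: p0  (read 1: p0→p0)

The earliest repeat is at step j = 1: A is in p0, which it already visited at step i = 0.
The DFA has 5 states, so the proof of the pumping lemma guarantees a repeated state among the first 5+1 visited; the segment between the two visits is the pumpable y.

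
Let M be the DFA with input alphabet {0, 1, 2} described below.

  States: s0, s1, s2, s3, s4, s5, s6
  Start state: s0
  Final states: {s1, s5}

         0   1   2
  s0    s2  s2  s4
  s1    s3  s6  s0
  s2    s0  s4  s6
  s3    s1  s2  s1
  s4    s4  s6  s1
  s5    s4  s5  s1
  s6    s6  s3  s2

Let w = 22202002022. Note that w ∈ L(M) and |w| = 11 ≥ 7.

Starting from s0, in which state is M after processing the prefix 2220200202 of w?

State sequence: s0 -2-> s4 -2-> s1 -2-> s0 -0-> s2 -2-> s6 -0-> s6 -0-> s6 -2-> s2 -0-> s0 -2-> s4

After reading 10 characters, M is in state s4.

s4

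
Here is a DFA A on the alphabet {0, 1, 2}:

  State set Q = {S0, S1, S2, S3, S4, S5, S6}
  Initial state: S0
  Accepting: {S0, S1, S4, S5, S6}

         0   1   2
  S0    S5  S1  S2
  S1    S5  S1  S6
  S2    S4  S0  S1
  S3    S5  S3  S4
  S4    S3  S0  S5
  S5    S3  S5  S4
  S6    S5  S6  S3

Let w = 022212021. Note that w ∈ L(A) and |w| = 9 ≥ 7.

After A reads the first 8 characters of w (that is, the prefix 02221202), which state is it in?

S5

Run of A on the first 8 characters of w = 0 2 2 2 1 2 0 2:
  step 0: S0  (start)
  step 1: S5  (read 0: S0→S5)
  step 2: S4  (read 2: S5→S4)
  step 3: S5  (read 2: S4→S5)
  step 4: S4  (read 2: S5→S4)
  step 5: S0  (read 1: S4→S0)
  step 6: S2  (read 2: S0→S2)
  step 7: S4  (read 0: S2→S4)
  step 8: S5  (read 2: S4→S5)

After reading 8 characters, A is in state S5.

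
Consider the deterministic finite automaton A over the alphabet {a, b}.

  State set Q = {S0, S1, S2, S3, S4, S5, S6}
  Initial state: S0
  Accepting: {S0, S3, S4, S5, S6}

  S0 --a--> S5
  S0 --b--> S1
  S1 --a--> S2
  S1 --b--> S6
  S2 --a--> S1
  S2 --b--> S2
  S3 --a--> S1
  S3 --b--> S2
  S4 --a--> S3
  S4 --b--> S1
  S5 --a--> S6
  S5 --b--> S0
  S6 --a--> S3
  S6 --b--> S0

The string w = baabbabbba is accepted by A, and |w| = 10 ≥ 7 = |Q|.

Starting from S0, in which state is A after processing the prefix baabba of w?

S5

Run of A on the first 6 characters of w = b a a b b a:
  step 0: S0  (start)
  step 1: S1  (read b: S0→S1)
  step 2: S2  (read a: S1→S2)
  step 3: S1  (read a: S2→S1)
  step 4: S6  (read b: S1→S6)
  step 5: S0  (read b: S6→S0)
  step 6: S5  (read a: S0→S5)

After reading 6 characters, A is in state S5.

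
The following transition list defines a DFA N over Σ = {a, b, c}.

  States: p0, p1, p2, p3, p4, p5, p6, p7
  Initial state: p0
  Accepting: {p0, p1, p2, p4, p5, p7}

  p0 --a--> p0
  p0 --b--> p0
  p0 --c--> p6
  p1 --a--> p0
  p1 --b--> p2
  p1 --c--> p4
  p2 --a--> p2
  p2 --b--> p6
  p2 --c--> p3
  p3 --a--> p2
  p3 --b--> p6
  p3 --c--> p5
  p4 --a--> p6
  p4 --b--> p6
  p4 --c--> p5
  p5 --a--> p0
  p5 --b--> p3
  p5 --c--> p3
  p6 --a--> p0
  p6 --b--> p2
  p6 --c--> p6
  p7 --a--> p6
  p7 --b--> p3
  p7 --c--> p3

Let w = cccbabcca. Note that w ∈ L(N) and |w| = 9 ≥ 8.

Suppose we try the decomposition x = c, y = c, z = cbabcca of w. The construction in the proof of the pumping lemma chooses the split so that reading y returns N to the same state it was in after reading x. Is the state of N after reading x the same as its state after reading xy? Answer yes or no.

yes

Run of N on the first 2 characters of w = c c:
  step 0: p0  (start)
  step 1: p6  (read c: p0→p6)
  step 2: p6  (read c: p6→p6)

After x (step 1): p6. After xy (step 2): p6.
They match, so y = c drives N around a cycle from p6 back to itself; pumping y any number of times keeps N in p6 before reading z, and xyⁱz ∈ L(N) for every i ≥ 0.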